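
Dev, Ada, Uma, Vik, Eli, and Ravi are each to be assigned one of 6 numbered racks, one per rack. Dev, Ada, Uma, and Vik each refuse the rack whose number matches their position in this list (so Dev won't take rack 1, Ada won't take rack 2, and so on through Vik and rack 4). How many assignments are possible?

362

Let Aᵢ (for 1 ≤ i ≤ 4) be the placements that put person i in their forbidden rack. Any j of these fix j positions, leaving (6−j)! ways to fill the rest, and there are C(4,j) ways to pick which j.
By inclusion–exclusion, the number of valid placements is Σ_{j=0}^{4} (−1)^j C(4,j)·(6−j)!.
Computing: 720 − 480 + 144 − 24 + 2 = 362.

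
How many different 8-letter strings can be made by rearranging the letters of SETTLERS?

5040

The 8 letters of SETTLERS have repeats: E appearing twice, S appearing twice, and T appearing twice.
So there are 8! / (2!·2!·2!) = 5040 distinguishable arrangements.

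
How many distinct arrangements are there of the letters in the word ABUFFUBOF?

15120

ABUFFUBOF has 9 letters with B appearing twice, F appearing 3 times, and U appearing twice.
The number of distinct arrangements is 9!/(3!·2!·2!) = 362880/24 = 15120.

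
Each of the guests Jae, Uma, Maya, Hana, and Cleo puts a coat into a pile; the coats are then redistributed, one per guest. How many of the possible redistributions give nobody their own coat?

44

This is the derangement count D_5: permutations of 5 items with no fixed point.
By inclusion–exclusion this is Σ_{j=0}^{5} (−1)^j C(5,j)·(5−j)!.
Computing: 120 − 120 + 60 − 20 + 5 − 1 = 44.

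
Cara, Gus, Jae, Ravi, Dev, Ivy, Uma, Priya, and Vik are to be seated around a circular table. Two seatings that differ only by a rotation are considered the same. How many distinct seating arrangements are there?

40320

Seat Cara anywhere (absorbing the rotational symmetry), then permute the other 8: (8)! = 40320.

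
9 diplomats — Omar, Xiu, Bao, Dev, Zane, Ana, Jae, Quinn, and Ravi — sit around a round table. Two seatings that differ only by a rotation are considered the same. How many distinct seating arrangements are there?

40320

Seat Omar anywhere (absorbing the rotational symmetry), then permute the other 8: (8)! = 40320.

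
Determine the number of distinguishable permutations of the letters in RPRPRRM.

The 7 letters of RPRPRRM have repeats: P appearing twice and R appearing 4 times.
So there are 7! / (4!·2!) = 105 distinguishable arrangements.

105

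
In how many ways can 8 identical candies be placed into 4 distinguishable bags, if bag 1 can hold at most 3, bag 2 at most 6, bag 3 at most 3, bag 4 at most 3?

By stars and bars, unrestricted non-negative solutions to x_1+…+x_4 = 8 number C(8+3,3) = 165.
Subtract solutions that violate a single cap (substitute x_i' = x_i − (cap_i+1)): x_1 ≥ 4 gives C(7,3) = 35; x_2 ≥ 7 gives C(4,3) = 4; x_3 ≥ 4 gives C(7,3) = 35; x_4 ≥ 4 gives C(7,3) = 35. Together 109.
Add back pairs where two caps are both exceeded: 0 + 1 + 1 + 0 + 0 + 1 = 3.
By inclusion–exclusion the count is 165 − 109 + 3 = 59.

59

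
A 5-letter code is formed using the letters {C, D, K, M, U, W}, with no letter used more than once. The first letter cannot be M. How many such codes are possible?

600

The first letter has 6−1 = 5 choices (anything except M).
The remaining 4 letters are filled from the other 5 symbols without repetition: 5 × 4 × 3 × 2 = 120.
Total: 5 × 120 = 600.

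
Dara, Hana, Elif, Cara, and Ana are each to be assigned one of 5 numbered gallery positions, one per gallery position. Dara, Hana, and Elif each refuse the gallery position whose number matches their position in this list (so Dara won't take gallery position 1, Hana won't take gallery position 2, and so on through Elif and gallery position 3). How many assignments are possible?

64

Let Aᵢ (for i ∈ {1, 2, 3}) be the placements that put person i in their forbidden gallery position. Any j of these fix j positions, leaving (5−j)! ways to fill the rest, and there are C(3,j) ways to pick which j.
By inclusion–exclusion, the number of valid placements is Σ_{j=0}^{3} (−1)^j C(3,j)·(5−j)!.
Computing: 120 − 72 + 18 − 2 = 64.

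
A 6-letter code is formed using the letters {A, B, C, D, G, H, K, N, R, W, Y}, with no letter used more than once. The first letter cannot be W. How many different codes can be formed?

302400

The first letter has 11−1 = 10 choices (anything except W).
The remaining 5 letters are filled from the other 10 symbols without repetition: 10 × 9 × 8 × 7 × 6 = 30240.
Total: 10 × 30240 = 302400.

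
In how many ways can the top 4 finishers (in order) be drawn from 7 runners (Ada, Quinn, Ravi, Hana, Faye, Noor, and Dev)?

840

There are 7 choices for 1st place, 6 for 2nd, and so on down to 4 for position 4.
That gives 7 × 6 × 5 × 4 = 840.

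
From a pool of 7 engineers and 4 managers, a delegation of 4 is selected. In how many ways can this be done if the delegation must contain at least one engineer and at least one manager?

294

With no constraint there are C(11,4) = 330 possible selections.
Subtract selections that omit an entire group: no engineers → C(4,4) = 1; no managers → C(7,4) = 35.
Both groups omitted at once is impossible, so 330 − 36 = 294.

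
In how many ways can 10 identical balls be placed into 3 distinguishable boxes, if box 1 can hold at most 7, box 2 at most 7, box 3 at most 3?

Ignoring the caps, the number of non-negative solutions to x_1+…+x_3 = 10 is C(12,2) = 66.
Subtract solutions that violate a single cap (substitute x_i' = x_i − (cap_i+1)): x_1 ≥ 8 gives C(4,2) = 6; x_2 ≥ 8 gives C(4,2) = 6; x_3 ≥ 4 gives C(8,2) = 28. Together 40.
No two caps can be exceeded simultaneously, so the pair terms are all 0.
By inclusion–exclusion the count is 66 − 40 + 0 = 26.

26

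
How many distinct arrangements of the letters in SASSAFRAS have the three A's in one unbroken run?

210

Treat the 3 copies of A as a single block. The multiset to arrange is then {AAA, F, R, S, S, S, S}, 7 items in all.
That gives (7)!/(4!) = 210 arrangements.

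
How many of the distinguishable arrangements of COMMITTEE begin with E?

10080

With the first slot taken by E, it remains to arrange the other 8 letters (COMMITTE).
Those 8 letters have M appearing twice and T appearing twice, giving (8)!/(2!·2!) = 10080.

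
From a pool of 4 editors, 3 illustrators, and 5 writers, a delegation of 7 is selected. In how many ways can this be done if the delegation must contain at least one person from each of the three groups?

747

Unrestricted: C(12,7) = 792 ways to pick any 7 of the 12.
Subtract selections that omit an entire group: no editors → C(8,7) = 8; no illustrators → C(9,7) = 36; no writers → C(7,7) = 1.
Add back selections omitting two groups (i.e. drawn from a single group): C(4,7) + C(3,7) + C(5,7) = 0.
By inclusion–exclusion: 792 − 45 + 0 = 747.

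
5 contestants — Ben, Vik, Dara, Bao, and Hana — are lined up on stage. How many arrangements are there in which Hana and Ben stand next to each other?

48

Glue Hana and Ben into one block (2 internal orders), leaving 4 units to arrange in a row.
So the count is 2·(4)! = 48.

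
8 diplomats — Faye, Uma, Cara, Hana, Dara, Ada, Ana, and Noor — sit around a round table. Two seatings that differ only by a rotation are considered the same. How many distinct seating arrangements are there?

Fix one person's seat to break rotational symmetry; the remaining 7 people can be arranged in (7)! = 5040 ways.

5040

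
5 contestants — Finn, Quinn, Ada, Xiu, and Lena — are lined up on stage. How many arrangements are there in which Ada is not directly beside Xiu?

72

There are 5! = 120 arrangements in all. If Ada and Xiu are adjacent, merging them into one block gives 2·(4)! = 48 arrangements.
Complementary counting: 120 − 48 = 72.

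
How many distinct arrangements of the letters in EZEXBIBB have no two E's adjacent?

2520

There are 8!/(3!·2!) = 3360 arrangements of EZEXBIBB in total.
Arrangements with the E's together: treat EE as one letter, giving (7)!/(3!) = 840.
Hence 3360 − 840 = 2520.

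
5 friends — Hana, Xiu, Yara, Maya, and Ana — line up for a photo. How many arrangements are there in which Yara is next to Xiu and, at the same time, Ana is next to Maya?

Treat {Yara,Xiu} as one block (2 orders) and {Ana,Maya} as another (2 orders).
That leaves 3 units to arrange: 2 × 2 × 3! = 4 × 6 = 24.

24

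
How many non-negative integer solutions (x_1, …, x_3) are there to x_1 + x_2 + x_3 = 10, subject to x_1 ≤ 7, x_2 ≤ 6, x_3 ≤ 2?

15

Ignoring the caps, the number of non-negative solutions to x_1+…+x_3 = 10 is C(12,2) = 66.
Subtract solutions that violate a single cap (substitute x_i' = x_i − (cap_i+1)): x_1 ≥ 8 gives C(4,2) = 6; x_2 ≥ 7 gives C(5,2) = 10; x_3 ≥ 3 gives C(9,2) = 36. Together 52.
Add back pairs where two caps are both exceeded: 0 + 0 + 1 = 1.
By inclusion–exclusion the count is 66 − 52 + 1 = 15.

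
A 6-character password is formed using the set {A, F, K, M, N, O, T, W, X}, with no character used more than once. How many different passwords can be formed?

With no repetition, fill the 6 characters in order: 9 choices, then 8, down to 4.
9 × 8 × 7 × 6 × 5 × 4 = 60480.

60480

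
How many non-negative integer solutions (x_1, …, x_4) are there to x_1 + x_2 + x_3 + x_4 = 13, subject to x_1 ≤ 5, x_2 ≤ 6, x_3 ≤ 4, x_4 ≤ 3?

Without the upper bounds there are C(16,3) = 560 ways to split 13 among 4 variables.
Subtract solutions that violate a single cap (substitute x_i' = x_i − (cap_i+1)): x_1 ≥ 6 gives C(10,3) = 120; x_2 ≥ 7 gives C(9,3) = 84; x_3 ≥ 5 gives C(11,3) = 165; x_4 ≥ 4 gives C(12,3) = 220. Together 589.
Add back pairs where two caps are both exceeded: 1 + 10 + 20 + 4 + 10 + 35 = 80.
By inclusion–exclusion the count is 560 − 589 + 80 = 51.

51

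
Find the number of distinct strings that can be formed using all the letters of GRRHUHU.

GRRHUHU has 7 letters with H appearing twice, R appearing twice, and U appearing twice.
So there are 7! / (2!·2!·2!) = 630 distinguishable arrangements.

630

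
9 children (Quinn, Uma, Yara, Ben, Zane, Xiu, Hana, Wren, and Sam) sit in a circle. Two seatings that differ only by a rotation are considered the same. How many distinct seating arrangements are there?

Fix one person's seat to break rotational symmetry; the remaining 8 people can be arranged in (8)! = 40320 ways.

40320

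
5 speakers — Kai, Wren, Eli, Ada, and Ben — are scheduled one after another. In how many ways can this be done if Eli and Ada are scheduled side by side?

Glue Eli and Ada into one block (2 internal orders), leaving 4 units to arrange in a row.
That gives 2 × 4! = 2 × 24 = 48.

48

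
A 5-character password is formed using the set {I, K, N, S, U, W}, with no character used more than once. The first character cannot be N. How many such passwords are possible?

The first character has 6−1 = 5 choices (anything except N).
The remaining 4 characters are filled from the other 5 symbols without repetition: 5 × 4 × 3 × 2 = 120.
Total: 5 × 120 = 600.

600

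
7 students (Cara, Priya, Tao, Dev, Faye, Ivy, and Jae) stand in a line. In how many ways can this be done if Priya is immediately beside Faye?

Place the 5 others and the Priya-Faye pair as 6 objects in a line; the pair has 2 internal arrangements.
That gives 2 × 6! = 2 × 720 = 1440.

1440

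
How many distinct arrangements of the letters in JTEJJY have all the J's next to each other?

24

Treat the 3 copies of J as a single block. The multiset to arrange is then {JJJ, E, T, Y}, 4 items in all.
All 4 items are distinct, so there are (4)! = 24 arrangements.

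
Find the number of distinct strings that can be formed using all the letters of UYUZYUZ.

210

UYUZYUZ has 7 letters with U appearing 3 times, Y appearing twice, and Z appearing twice.
Dividing 7! = 5040 by 3!·2!·2! = 24 for the repeated letters gives 210.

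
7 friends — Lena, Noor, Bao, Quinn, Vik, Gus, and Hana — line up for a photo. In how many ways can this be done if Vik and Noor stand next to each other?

Treat {Vik, Noor} as a single unit. There are 6 units to order, and the pair itself can be ordered 2 ways.
That gives 2 × 6! = 2 × 720 = 1440.

1440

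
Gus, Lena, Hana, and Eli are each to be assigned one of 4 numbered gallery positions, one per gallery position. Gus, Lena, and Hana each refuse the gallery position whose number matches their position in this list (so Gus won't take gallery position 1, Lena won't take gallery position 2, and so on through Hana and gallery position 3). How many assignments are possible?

11

Let Aᵢ (for i ∈ {1, 2, 3}) be the placements that put person i in their forbidden gallery position. Any j of these fix j positions, leaving (4−j)! ways to fill the rest, and there are C(3,j) ways to pick which j.
By inclusion–exclusion, the number of valid placements is Σ_{j=0}^{3} (−1)^j C(3,j)·(4−j)!.
Computing: 24 − 18 + 6 − 1 = 11.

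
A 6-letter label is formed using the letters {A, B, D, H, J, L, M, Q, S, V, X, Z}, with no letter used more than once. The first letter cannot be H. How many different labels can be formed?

The first letter has 12−1 = 11 choices (anything except H).
The remaining 5 letters are filled from the other 11 symbols without repetition: 11 × 10 × 9 × 8 × 7 = 55440.
Total: 11 × 55440 = 609840.

609840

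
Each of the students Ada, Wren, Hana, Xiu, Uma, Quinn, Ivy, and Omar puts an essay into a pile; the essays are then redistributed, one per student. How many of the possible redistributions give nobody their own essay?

14833

Let Aᵢ be the assignments in which student i gets their own essay. We want the size of the complement of A₁∪…∪A_8.
By inclusion–exclusion this is Σ_{j=0}^{8} (−1)^j C(8,j)·(8−j)!.
Computing: 40320 − 40320 + 20160 − 6720 + 1680 − 336 + 56 − 8 + 1 = 14833.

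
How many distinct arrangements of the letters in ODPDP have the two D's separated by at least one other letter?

18

Total arrangements of ODPDP: 5!/(2!·2!) = 30.
Arrangements with the D's together: treat DD as one letter, giving (4)!/(2!) = 12.
Subtracting, 30 − 12 = 18 arrangements keep the D's apart.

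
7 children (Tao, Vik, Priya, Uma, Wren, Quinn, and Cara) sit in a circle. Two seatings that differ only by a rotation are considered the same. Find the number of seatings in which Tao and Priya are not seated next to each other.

480

All circular seatings of 7 people number (6)! = 720.
Those with Tao next to Priya: fuse the pair into one unit and seat 6 units around a circle — 2·(5)! = 240.
Subtracting, 720 − 240 = 480.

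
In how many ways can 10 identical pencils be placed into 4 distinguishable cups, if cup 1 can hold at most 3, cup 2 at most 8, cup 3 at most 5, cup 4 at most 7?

By stars and bars, unrestricted non-negative solutions to x_1+…+x_4 = 10 number C(10+3,3) = 286.
Subtract solutions that violate a single cap (substitute x_i' = x_i − (cap_i+1)): x_1 ≥ 4 gives C(9,3) = 84; x_2 ≥ 9 gives C(4,3) = 4; x_3 ≥ 6 gives C(7,3) = 35; x_4 ≥ 8 gives C(5,3) = 10. Together 133.
Add back pairs where two caps are both exceeded: 0 + 1 + 0 + 0 + 0 + 0 = 1.
By inclusion–exclusion the count is 286 − 133 + 1 = 154.

154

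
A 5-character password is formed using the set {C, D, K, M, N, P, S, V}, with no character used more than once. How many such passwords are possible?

With no repetition, fill the 5 characters in order: 8 choices, then 7, down to 4.
8 × 7 × 6 × 5 × 4 = 6720.

6720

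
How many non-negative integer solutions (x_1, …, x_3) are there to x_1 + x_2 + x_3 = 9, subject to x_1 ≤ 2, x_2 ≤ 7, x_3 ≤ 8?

23

Ignoring the caps, the number of non-negative solutions to x_1+…+x_3 = 9 is C(11,2) = 55.
Subtract solutions that violate a single cap (substitute x_i' = x_i − (cap_i+1)): x_1 ≥ 3 gives C(8,2) = 28; x_2 ≥ 8 gives C(3,2) = 3; x_3 ≥ 9 gives C(2,2) = 1. Together 32.
No two caps can be exceeded simultaneously, so the pair terms are all 0.
By inclusion–exclusion the count is 55 − 32 + 0 = 23.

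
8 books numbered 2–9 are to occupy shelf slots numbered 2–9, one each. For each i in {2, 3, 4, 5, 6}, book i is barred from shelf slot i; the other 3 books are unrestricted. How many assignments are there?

21234

Let Aᵢ (for 2 ≤ i ≤ 6) be the placements that put book i in its forbidden shelf slot. Any j of these fix j positions, leaving (8−j)! ways to fill the rest, and there are C(5,j) ways to pick which j.
By inclusion–exclusion, the number of valid placements is Σ_{j=0}^{5} (−1)^j C(5,j)·(8−j)!.
Computing: 40320 − 25200 + 7200 − 1200 + 120 − 6 = 21234.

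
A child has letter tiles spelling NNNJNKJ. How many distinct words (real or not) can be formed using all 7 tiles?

NNNJNKJ has 7 letters with J appearing twice and N appearing 4 times.
Dividing 7! = 5040 by 4!·2! = 48 for the repeated letters gives 105.

105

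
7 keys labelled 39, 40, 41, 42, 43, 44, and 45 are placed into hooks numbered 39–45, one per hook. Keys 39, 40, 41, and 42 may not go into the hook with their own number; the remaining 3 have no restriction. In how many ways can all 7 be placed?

2790

Let Aᵢ (for 39 ≤ i ≤ 42) be the placements that put key i in its forbidden hook. Any j of these fix j positions, leaving (7−j)! ways to fill the rest, and there are C(4,j) ways to pick which j.
By inclusion–exclusion, the number of valid placements is Σ_{j=0}^{4} (−1)^j C(4,j)·(7−j)!.
Computing: 5040 − 2880 + 720 − 96 + 6 = 2790.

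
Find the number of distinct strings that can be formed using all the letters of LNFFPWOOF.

30240

Letter multiplicities in LNFFPWOOF: F×3, L×1, N×1, O×2, P×1, W×1.
So there are 9! / (3!·2!) = 30240 distinguishable arrangements.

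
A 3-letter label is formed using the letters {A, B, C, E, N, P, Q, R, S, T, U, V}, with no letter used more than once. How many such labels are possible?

Choose and order 3 of the 12 symbols: the first letter has 12 options, the next 11, then 10.
That product is 12 × 11 × 10 = 1320.

1320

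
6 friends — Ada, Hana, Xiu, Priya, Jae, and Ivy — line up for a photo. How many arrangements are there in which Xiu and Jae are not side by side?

Of the 6! = 720 arrangements, those with Xiu and Jae adjacent number 2 × 5! = 240 (treat the pair as a block with 2 internal orders).
So 720 − 240 = 480 arrangements keep them apart.

480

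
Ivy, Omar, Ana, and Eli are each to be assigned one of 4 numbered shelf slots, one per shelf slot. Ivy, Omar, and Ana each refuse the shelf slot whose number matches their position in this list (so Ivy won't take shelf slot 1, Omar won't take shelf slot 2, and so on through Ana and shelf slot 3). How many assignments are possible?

Let Aᵢ (for i ∈ {1, 2, 3}) be the placements that put person i in their forbidden shelf slot. Any j of these fix j positions, leaving (4−j)! ways to fill the rest, and there are C(3,j) ways to pick which j.
By inclusion–exclusion, the number of valid placements is Σ_{j=0}^{3} (−1)^j C(3,j)·(4−j)!.
Computing: 24 − 18 + 6 − 1 = 11.

11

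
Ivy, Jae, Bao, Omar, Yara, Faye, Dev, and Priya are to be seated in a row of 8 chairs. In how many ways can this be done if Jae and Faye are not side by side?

Of the 8! = 40320 arrangements, those with Jae and Faye adjacent number 2 × 7! = 10080 (treat the pair as a block with 2 internal orders).
Complementary counting: 40320 − 10080 = 30240.

30240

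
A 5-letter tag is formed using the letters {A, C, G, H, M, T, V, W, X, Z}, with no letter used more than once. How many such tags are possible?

Choose and order 5 of the 10 symbols: the first letter has 10 options, the next 9, and so on down to 6.
That product is 10 × 9 × 8 × 7 × 6 = 30240.

30240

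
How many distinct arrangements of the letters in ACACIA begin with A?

30

Fix A in the first position and arrange the remaining 5 letters.
Those 5 letters have A appearing twice and C appearing twice, giving (5)!/(2!·2!) = 30.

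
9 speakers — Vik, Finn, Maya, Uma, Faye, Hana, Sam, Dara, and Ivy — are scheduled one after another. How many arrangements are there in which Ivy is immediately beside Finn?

80640

Treat {Ivy, Finn} as a single unit. There are 8 units to order, and the pair itself can be ordered 2 ways.
That gives 2 × 8! = 2 × 40320 = 80640.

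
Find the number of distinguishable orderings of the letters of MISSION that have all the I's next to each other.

Treat the 2 copies of I as a single block. The multiset to arrange is then {II, M, N, O, S, S}, 6 items in all.
That gives (6)!/(2!) = 360 arrangements.

360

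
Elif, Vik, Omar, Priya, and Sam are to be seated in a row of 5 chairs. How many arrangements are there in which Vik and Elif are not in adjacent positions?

Of the 5! = 120 arrangements, those with Vik and Elif adjacent number 2 × 4! = 48 (treat the pair as a block with 2 internal orders).
So 120 − 48 = 72 arrangements keep them apart.

72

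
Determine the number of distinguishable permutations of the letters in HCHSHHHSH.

The 9 letters of HCHSHHHSH have repeats: H appearing 6 times and S appearing twice.
Dividing 9! = 362880 by 6!·2! = 1440 for the repeated letters gives 252.

252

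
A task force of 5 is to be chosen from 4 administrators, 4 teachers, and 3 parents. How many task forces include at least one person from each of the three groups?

364

Total 5-person selections from all 11: C(11,5) = 462.
Subtract selections that omit an entire group: no administrators → C(7,5) = 21; no teachers → C(7,5) = 21; no parents → C(8,5) = 56.
Add back selections omitting two groups (i.e. drawn from a single group): C(4,5) + C(4,5) + C(3,5) = 0.
By inclusion–exclusion: 462 − 98 + 0 = 364.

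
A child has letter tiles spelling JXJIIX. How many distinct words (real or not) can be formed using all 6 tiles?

Letter multiplicities in JXJIIX: I×2, J×2, X×2.
The number of distinct arrangements is 6!/(2!·2!·2!) = 720/8 = 90.

90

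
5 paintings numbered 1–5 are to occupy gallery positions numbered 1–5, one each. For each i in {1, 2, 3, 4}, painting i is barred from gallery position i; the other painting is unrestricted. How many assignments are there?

53

Let Aᵢ (for 1 ≤ i ≤ 4) be the placements that put painting i in its forbidden gallery position. Any j of these fix j positions, leaving (5−j)! ways to fill the rest, and there are C(4,j) ways to pick which j.
By inclusion–exclusion, the number of valid placements is Σ_{j=0}^{4} (−1)^j C(4,j)·(5−j)!.
Computing: 120 − 96 + 36 − 8 + 1 = 53.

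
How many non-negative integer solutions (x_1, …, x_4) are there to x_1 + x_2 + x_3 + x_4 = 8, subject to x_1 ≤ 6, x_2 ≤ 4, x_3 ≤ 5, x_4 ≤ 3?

96

By stars and bars, unrestricted non-negative solutions to x_1+…+x_4 = 8 number C(8+3,3) = 165.
Subtract solutions that violate a single cap (substitute x_i' = x_i − (cap_i+1)): x_1 ≥ 7 gives C(4,3) = 4; x_2 ≥ 5 gives C(6,3) = 20; x_3 ≥ 6 gives C(5,3) = 10; x_4 ≥ 4 gives C(7,3) = 35. Together 69.
No two caps can be exceeded simultaneously, so the pair terms are all 0.
By inclusion–exclusion the count is 165 − 69 + 0 = 96.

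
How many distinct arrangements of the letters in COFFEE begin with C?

Fix C in the first position and arrange the remaining 5 letters.
Those 5 letters have E appearing twice and F appearing twice, giving (5)!/(2!·2!) = 30.

30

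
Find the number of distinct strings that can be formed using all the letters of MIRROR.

120

MIRROR has 6 letters with R appearing 3 times.
The number of distinct arrangements is 6!/(3!) = 720/6 = 120.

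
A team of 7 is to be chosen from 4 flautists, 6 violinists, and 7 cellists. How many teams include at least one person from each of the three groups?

Unrestricted: C(17,7) = 19448 ways to pick any 7 of the 17.
Subtract selections that omit an entire group: no flautists → C(13,7) = 1716; no violinists → C(11,7) = 330; no cellists → C(10,7) = 120.
Add back selections omitting two groups (i.e. drawn from a single group): C(4,7) + C(6,7) + C(7,7) = 1.
By inclusion–exclusion: 19448 − 2166 + 1 = 17283.

17283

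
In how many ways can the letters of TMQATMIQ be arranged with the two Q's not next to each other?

Total arrangements of TMQATMIQ: 8!/(2!·2!·2!) = 5040.
Arrangements with the Q's together: treat QQ as one letter, giving (7)!/(2!·2!) = 1260.
Hence 5040 − 1260 = 3780.

3780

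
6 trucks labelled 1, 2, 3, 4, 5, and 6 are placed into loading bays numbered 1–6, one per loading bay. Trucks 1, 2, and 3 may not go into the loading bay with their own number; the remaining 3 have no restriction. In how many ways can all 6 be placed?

Let Aᵢ (for i ∈ {1, 2, 3}) be the placements that put truck i in its forbidden loading bay. Any j of these fix j positions, leaving (6−j)! ways to fill the rest, and there are C(3,j) ways to pick which j.
By inclusion–exclusion, the number of valid placements is Σ_{j=0}^{3} (−1)^j C(3,j)·(6−j)!.
Computing: 720 − 360 + 72 − 6 = 426.

426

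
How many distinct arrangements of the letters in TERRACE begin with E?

Fix E in the first position and arrange the remaining 6 letters.
Those 6 letters have R appearing twice, giving (6)!/(2!) = 360.

360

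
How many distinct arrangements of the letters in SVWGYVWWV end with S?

Fix S in the last position and arrange the remaining 8 letters.
Those 8 letters have V appearing 3 times and W appearing 3 times, giving (8)!/(3!·3!) = 1120.

1120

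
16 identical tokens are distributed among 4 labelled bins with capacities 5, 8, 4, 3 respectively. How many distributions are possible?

By stars and bars, unrestricted non-negative solutions to x_1+…+x_4 = 16 number C(16+3,3) = 969.
Subtract solutions that violate a single cap (substitute x_i' = x_i − (cap_i+1)): x_1 ≥ 6 gives C(13,3) = 286; x_2 ≥ 9 gives C(10,3) = 120; x_3 ≥ 5 gives C(14,3) = 364; x_4 ≥ 4 gives C(15,3) = 455. Together 1225.
Add back pairs where two caps are both exceeded: 4 + 56 + 84 + 10 + 20 + 120 = 294.
Subtract triples: 0 + 0 + 4 + 0 = 4.
By inclusion–exclusion the count is 969 − 1225 + 294 − 4 = 34.

34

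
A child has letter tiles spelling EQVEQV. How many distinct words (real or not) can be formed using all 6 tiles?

90

The 6 letters of EQVEQV have repeats: E appearing twice, Q appearing twice, and V appearing twice.
The number of distinct arrangements is 6!/(2!·2!·2!) = 720/8 = 90.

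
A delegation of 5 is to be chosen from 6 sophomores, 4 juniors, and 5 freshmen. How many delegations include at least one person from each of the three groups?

Unrestricted: C(15,5) = 3003 ways to pick any 5 of the 15.
Subtract selections that omit an entire group: no sophomores → C(9,5) = 126; no juniors → C(11,5) = 462; no freshmen → C(10,5) = 252.
Add back selections omitting two groups (i.e. drawn from a single group): C(6,5) + C(4,5) + C(5,5) = 7.
By inclusion–exclusion: 3003 − 840 + 7 = 2170.

2170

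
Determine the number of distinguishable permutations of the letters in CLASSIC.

CLASSIC has 7 letters with C appearing twice and S appearing twice.
So there are 7! / (2!·2!) = 1260 distinguishable arrangements.

1260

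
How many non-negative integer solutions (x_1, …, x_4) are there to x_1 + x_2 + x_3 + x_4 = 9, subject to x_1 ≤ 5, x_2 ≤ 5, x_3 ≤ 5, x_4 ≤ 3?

104

By stars and bars, unrestricted non-negative solutions to x_1+…+x_4 = 9 number C(9+3,3) = 220.
Subtract solutions that violate a single cap (substitute x_i' = x_i − (cap_i+1)): x_1 ≥ 6 gives C(6,3) = 20; x_2 ≥ 6 gives C(6,3) = 20; x_3 ≥ 6 gives C(6,3) = 20; x_4 ≥ 4 gives C(8,3) = 56. Together 116.
No two caps can be exceeded simultaneously, so the pair terms are all 0.
By inclusion–exclusion the count is 220 − 116 + 0 = 104.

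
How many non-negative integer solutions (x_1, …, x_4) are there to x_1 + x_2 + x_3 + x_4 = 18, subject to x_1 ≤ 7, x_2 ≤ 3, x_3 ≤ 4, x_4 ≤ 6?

10

By stars and bars, unrestricted non-negative solutions to x_1+…+x_4 = 18 number C(18+3,3) = 1330.
Subtract solutions that violate a single cap (substitute x_i' = x_i − (cap_i+1)): x_1 ≥ 8 gives C(13,3) = 286; x_2 ≥ 4 gives C(17,3) = 680; x_3 ≥ 5 gives C(16,3) = 560; x_4 ≥ 7 gives C(14,3) = 364. Together 1890.
Add back pairs where two caps are both exceeded: 84 + 56 + 20 + 220 + 120 + 84 = 584.
Subtract triples: 4 + 0 + 0 + 10 = 14.
By inclusion–exclusion the count is 1330 − 1890 + 584 − 14 = 10.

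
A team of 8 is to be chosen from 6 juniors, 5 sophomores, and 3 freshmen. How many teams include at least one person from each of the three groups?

2828

Total 8-person selections from all 14: C(14,8) = 3003.
Subtract selections that omit an entire group: no juniors → C(8,8) = 1; no sophomores → C(9,8) = 9; no freshmen → C(11,8) = 165.
Add back selections omitting two groups (i.e. drawn from a single group): C(6,8) + C(5,8) + C(3,8) = 0.
By inclusion–exclusion: 3003 − 175 + 0 = 2828.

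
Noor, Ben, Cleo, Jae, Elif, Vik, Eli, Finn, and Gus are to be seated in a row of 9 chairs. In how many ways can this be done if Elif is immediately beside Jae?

80640

Glue Elif and Jae into one block (2 internal orders), leaving 8 units to arrange in a row.
So the count is 2·(8)! = 80640.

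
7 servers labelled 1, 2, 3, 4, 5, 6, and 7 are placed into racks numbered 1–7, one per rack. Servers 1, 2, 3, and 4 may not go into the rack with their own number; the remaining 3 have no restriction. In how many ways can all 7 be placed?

2790

Let Aᵢ (for 1 ≤ i ≤ 4) be the placements that put server i in its forbidden rack. Any j of these fix j positions, leaving (7−j)! ways to fill the rest, and there are C(4,j) ways to pick which j.
By inclusion–exclusion, the number of valid placements is Σ_{j=0}^{4} (−1)^j C(4,j)·(7−j)!.
Computing: 5040 − 2880 + 720 − 96 + 6 = 2790.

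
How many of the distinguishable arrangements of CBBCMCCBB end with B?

280

Fix B in the last position and arrange the remaining 8 letters.
Those 8 letters have B appearing 3 times and C appearing 4 times, giving (8)!/(4!·3!) = 280.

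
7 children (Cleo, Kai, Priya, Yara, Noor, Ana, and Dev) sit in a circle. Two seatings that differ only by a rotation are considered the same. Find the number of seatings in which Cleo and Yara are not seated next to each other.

All circular seatings of 7 people number (6)! = 720.
Those with Cleo next to Yara: fuse the pair into one unit and seat 6 units around a circle — 2·(5)! = 240.
Subtracting, 720 − 240 = 480.

480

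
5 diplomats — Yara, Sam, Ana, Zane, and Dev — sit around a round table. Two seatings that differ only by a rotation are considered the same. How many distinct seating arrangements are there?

Around a circle, 5 distinct people have 5!/5 = (4)! = 24 rotationally distinct seatings.

24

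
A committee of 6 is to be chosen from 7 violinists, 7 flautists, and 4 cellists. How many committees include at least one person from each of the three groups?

With no constraint there are C(18,6) = 18564 possible selections.
Selections missing a whole group: no violinists → C(11,6) = 462; no flautists → C(11,6) = 462; no cellists → C(14,6) = 3003.
Add back selections omitting two groups (i.e. drawn from a single group): C(7,6) + C(7,6) + C(4,6) = 14.
By inclusion–exclusion: 18564 − 3927 + 14 = 14651.

14651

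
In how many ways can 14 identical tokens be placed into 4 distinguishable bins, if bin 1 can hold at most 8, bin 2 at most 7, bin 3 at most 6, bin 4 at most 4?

215

Ignoring the caps, the number of non-negative solutions to x_1+…+x_4 = 14 is C(17,3) = 680.
Subtract solutions that violate a single cap (substitute x_i' = x_i − (cap_i+1)): x_1 ≥ 9 gives C(8,3) = 56; x_2 ≥ 8 gives C(9,3) = 84; x_3 ≥ 7 gives C(10,3) = 120; x_4 ≥ 5 gives C(12,3) = 220. Together 480.
Add back pairs where two caps are both exceeded: 0 + 0 + 1 + 0 + 4 + 10 = 15.
By inclusion–exclusion the count is 680 − 480 + 15 = 215.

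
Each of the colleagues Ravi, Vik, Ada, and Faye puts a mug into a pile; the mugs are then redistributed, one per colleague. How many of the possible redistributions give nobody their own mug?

This is the derangement count D_4: permutations of 4 items with no fixed point.
By inclusion–exclusion this is Σ_{j=0}^{4} (−1)^j C(4,j)·(4−j)!.
Computing: 24 − 24 + 12 − 4 + 1 = 9.

9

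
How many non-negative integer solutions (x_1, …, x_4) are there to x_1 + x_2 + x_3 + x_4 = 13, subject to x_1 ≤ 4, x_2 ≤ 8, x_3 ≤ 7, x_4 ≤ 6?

Without the upper bounds there are C(16,3) = 560 ways to split 13 among 4 variables.
Subtract solutions that violate a single cap (substitute x_i' = x_i − (cap_i+1)): x_1 ≥ 5 gives C(11,3) = 165; x_2 ≥ 9 gives C(7,3) = 35; x_3 ≥ 8 gives C(8,3) = 56; x_4 ≥ 7 gives C(9,3) = 84. Together 340.
Add back pairs where two caps are both exceeded: 0 + 1 + 4 + 0 + 0 + 0 = 5.
By inclusion–exclusion the count is 560 − 340 + 5 = 225.

225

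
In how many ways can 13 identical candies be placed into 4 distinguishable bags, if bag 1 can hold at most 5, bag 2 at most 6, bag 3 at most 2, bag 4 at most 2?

10

By stars and bars, unrestricted non-negative solutions to x_1+…+x_4 = 13 number C(13+3,3) = 560.
Subtract solutions that violate a single cap (substitute x_i' = x_i − (cap_i+1)): x_1 ≥ 6 gives C(10,3) = 120; x_2 ≥ 7 gives C(9,3) = 84; x_3 ≥ 3 gives C(13,3) = 286; x_4 ≥ 3 gives C(13,3) = 286. Together 776.
Add back pairs where two caps are both exceeded: 1 + 35 + 35 + 20 + 20 + 120 = 231.
Subtract triples: 0 + 0 + 4 + 1 = 5.
By inclusion–exclusion the count is 560 − 776 + 231 − 5 = 10.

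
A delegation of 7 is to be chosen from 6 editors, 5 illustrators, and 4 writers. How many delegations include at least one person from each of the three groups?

Total 7-person selections from all 15: C(15,7) = 6435.
Subtract selections that omit an entire group: no editors → C(9,7) = 36; no illustrators → C(10,7) = 120; no writers → C(11,7) = 330.
Add back selections omitting two groups (i.e. drawn from a single group): C(6,7) + C(5,7) + C(4,7) = 0.
By inclusion–exclusion: 6435 − 486 + 0 = 5949.

5949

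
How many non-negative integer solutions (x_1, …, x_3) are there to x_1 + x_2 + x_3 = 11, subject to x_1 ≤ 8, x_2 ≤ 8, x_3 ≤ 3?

30

By stars and bars, unrestricted non-negative solutions to x_1+…+x_3 = 11 number C(11+2,2) = 78.
Subtract solutions that violate a single cap (substitute x_i' = x_i − (cap_i+1)): x_1 ≥ 9 gives C(4,2) = 6; x_2 ≥ 9 gives C(4,2) = 6; x_3 ≥ 4 gives C(9,2) = 36. Together 48.
No two caps can be exceeded simultaneously, so the pair terms are all 0.
By inclusion–exclusion the count is 78 − 48 + 0 = 30.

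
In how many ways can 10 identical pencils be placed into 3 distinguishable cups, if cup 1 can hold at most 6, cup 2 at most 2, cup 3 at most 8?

18

Without the upper bounds there are C(12,2) = 66 ways to split 10 among 3 cups.
Subtract solutions that violate a single cap (substitute x_i' = x_i − (cap_i+1)): x_1 ≥ 7 gives C(5,2) = 10; x_2 ≥ 3 gives C(9,2) = 36; x_3 ≥ 9 gives C(3,2) = 3. Together 49.
Add back pairs where two caps are both exceeded: 1 + 0 + 0 = 1.
By inclusion–exclusion the count is 66 − 49 + 1 = 18.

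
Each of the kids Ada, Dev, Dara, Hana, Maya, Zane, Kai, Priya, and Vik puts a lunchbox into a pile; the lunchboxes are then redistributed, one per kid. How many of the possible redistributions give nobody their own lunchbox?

Let Aᵢ be the assignments in which kid i gets their own lunchbox. We want the size of the complement of A₁∪…∪A_9.
By inclusion–exclusion this is Σ_{j=0}^{9} (−1)^j C(9,j)·(9−j)!.
Computing: 362880 − 362880 + 181440 − 60480 + 15120 − 3024 + 504 − 72 + 9 − 1 = 133496.

133496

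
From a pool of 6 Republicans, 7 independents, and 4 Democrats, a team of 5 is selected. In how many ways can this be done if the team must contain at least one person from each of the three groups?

Total 5-person selections from all 17: C(17,5) = 6188.
Subtract selections that omit an entire group: no Republicans → C(11,5) = 462; no independents → C(10,5) = 252; no Democrats → C(13,5) = 1287.
Add back selections omitting two groups (i.e. drawn from a single group): C(6,5) + C(7,5) + C(4,5) = 27.
By inclusion–exclusion: 6188 − 2001 + 27 = 4214.

4214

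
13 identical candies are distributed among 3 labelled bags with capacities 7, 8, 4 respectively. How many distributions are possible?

Ignoring the caps, the number of non-negative solutions to x_1+…+x_3 = 13 is C(15,2) = 105.
Subtract solutions that violate a single cap (substitute x_i' = x_i − (cap_i+1)): x_1 ≥ 8 gives C(7,2) = 21; x_2 ≥ 9 gives C(6,2) = 15; x_3 ≥ 5 gives C(10,2) = 45. Together 81.
Add back pairs where two caps are both exceeded: 0 + 1 + 0 = 1.
By inclusion–exclusion the count is 105 − 81 + 1 = 25.

25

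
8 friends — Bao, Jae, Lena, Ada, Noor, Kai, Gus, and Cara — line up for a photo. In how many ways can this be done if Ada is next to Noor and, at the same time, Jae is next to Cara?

2880

Treat {Ada,Noor} as one block (2 orders) and {Jae,Cara} as another (2 orders).
That leaves 6 units to arrange: 2 × 2 × 6! = 4 × 720 = 2880.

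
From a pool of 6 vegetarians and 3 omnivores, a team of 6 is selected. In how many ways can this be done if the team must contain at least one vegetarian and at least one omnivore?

83

Total 6-person selections from all 9: C(9,6) = 84.
Selections missing a whole group: no vegetarians → C(3,6) = 0; no omnivores → C(6,6) = 1.
Both groups omitted at once is impossible, so 84 − 1 = 83.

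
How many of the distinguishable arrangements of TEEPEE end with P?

Fix P in the last position and arrange the remaining 5 letters.
Those 5 letters have E appearing 4 times, giving (5)!/(4!) = 5.

5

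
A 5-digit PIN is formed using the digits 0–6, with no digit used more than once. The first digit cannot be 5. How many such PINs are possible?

The first digit has 7−1 = 6 choices (anything except 5).
The remaining 4 digits are filled from the other 6 symbols without repetition: 6 × 5 × 4 × 3 = 360.
Total: 6 × 360 = 2160.

2160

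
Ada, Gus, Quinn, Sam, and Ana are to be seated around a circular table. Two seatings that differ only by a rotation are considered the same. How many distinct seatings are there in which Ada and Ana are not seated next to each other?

Without the restriction there are (4)! = 24 seatings.
Those with Ada next to Ana: fuse the pair into one unit and seat 4 units around a circle — 2·(3)! = 12.
Subtracting, 24 − 12 = 12.

12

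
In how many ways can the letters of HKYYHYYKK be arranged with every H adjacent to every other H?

280

Treat the 2 copies of H as a single block. The multiset to arrange is then {HH, K, K, K, Y, Y, Y, Y}, 8 items in all.
That gives (8)!/(4!·3!) = 280 arrangements.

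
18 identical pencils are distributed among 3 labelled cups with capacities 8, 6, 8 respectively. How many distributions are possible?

By stars and bars, unrestricted non-negative solutions to x_1+…+x_3 = 18 number C(18+2,2) = 190.
Subtract solutions that violate a single cap (substitute x_i' = x_i − (cap_i+1)): x_1 ≥ 9 gives C(11,2) = 55; x_2 ≥ 7 gives C(13,2) = 78; x_3 ≥ 9 gives C(11,2) = 55. Together 188.
Add back pairs where two caps are both exceeded: 6 + 1 + 6 = 13.
By inclusion–exclusion the count is 190 − 188 + 13 = 15.

15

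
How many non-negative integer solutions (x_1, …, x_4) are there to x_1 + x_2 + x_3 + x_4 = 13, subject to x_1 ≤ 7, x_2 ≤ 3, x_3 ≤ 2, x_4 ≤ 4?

19

Without the upper bounds there are C(16,3) = 560 ways to split 13 among 4 variables.
Subtract solutions that violate a single cap (substitute x_i' = x_i − (cap_i+1)): x_1 ≥ 8 gives C(8,3) = 56; x_2 ≥ 4 gives C(12,3) = 220; x_3 ≥ 3 gives C(13,3) = 286; x_4 ≥ 5 gives C(11,3) = 165. Together 727.
Add back pairs where two caps are both exceeded: 4 + 10 + 1 + 84 + 35 + 56 = 190.
Subtract triples: 0 + 0 + 0 + 4 = 4.
By inclusion–exclusion the count is 560 − 727 + 190 − 4 = 19.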